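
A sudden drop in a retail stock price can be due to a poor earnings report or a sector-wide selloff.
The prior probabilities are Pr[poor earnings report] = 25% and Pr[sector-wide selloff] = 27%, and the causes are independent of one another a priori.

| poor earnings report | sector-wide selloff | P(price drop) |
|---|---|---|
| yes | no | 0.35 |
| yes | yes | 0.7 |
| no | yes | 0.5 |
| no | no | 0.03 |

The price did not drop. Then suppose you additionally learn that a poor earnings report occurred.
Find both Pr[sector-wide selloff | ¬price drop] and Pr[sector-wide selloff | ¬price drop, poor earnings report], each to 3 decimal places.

Weight on sector-wide selloff=true, given the evidence: 0.101250 + 0.020250 = 0.121500
Denominator P(¬price drop): 0.97×0.75×0.73 + 0.5×0.75×0.27 + 0.65×0.25×0.73 + 0.3×0.25×0.27 = 0.771200
P(sector-wide selloff | ¬price drop) = 0.121500/0.771200 ≈ 0.158

Now condition on the additional information:
P(¬price drop | poor earnings report) = 0.65*0.73 + 0.3*0.27 = 0.474500 + 0.081000 = 0.555500
Restricting to configurations with sector-wide selloff present: 0.3*0.27 = 0.081000.
P(sector-wide selloff | ¬price drop, poor earnings report) = 0.081000 / 0.555500 ≈ 0.146

Pr[sector-wide selloff | ¬price drop] ≈ 0.158; Pr[sector-wide selloff | ¬price drop, poor earnings report] ≈ 0.146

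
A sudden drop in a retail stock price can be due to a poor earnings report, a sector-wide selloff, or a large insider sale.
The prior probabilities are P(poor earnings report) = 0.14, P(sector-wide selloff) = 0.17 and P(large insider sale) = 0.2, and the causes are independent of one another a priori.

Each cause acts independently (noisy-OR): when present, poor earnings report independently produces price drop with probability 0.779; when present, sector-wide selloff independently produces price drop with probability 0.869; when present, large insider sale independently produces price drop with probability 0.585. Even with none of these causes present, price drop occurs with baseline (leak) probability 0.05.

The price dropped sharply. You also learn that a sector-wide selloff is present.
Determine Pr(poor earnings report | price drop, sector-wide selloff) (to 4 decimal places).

Under noisy-OR, P(price drop | causes) = 1 − (1−0.05)·∏(1−qᵢ) over the active causes.
P(price drop | sector-wide selloff) = 0.87555*0.86*0.8 + 0.948353*0.86*0.2 + 0.972497*0.14*0.8 + 0.988586*0.14*0.2 = 0.602378 + 0.163117 + 0.108920 + 0.027680 = 0.902095
Of this, 0.136600 comes from 0.108920 + 0.027680 (the poor earnings report=true cases).
So P(poor earnings report | price drop, sector-wide selloff) = 0.136600/0.902095 ≈ 0.1514.

Pr(poor earnings report | price drop, sector-wide selloff) ≈ 0.1514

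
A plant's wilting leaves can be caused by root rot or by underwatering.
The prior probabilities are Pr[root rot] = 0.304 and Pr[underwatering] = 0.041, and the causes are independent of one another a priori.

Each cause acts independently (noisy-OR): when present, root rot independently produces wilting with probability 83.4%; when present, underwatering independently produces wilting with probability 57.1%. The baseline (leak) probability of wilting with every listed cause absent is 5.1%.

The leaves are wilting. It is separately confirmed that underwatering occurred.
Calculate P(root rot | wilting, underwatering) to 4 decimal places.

P(root rot | wilting, underwatering) ≈ 0.4072

Under noisy-OR, P(wilting | causes) = 1 − (1−0.051)·∏(1−qᵢ) over the active causes.
Sum P(wilting|·) weighted by the priors over both values of root rot:
  P(wilting | underwatering) = 0.592879×0.696 + 0.932418×0.304
        = 0.412644 + 0.283455 = 0.696099
Configurations with root rot contribute 0.283455, so
  P(root rot | wilting, underwatering) = 0.283455 / 0.696099 ≈ 0.4072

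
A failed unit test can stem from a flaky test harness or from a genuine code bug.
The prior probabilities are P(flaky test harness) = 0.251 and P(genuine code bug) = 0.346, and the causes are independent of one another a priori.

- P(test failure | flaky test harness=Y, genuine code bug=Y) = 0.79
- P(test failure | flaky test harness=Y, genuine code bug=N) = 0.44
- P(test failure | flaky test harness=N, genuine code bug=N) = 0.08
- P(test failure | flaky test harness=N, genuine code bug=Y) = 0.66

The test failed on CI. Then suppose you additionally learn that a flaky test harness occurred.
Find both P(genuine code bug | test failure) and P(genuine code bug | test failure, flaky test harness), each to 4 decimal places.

Sum P(test failure|·) weighted by the priors over the 4 (flaky test harness, genuine code bug) configurations:
  P(test failure) = 0.08·0.749·0.654 + 0.66·0.749·0.346 + 0.44·0.251·0.654 + 0.79·0.251·0.346
        = 0.039188 + 0.171042 + 0.072228 + 0.068608 = 0.351066
Configurations with genuine code bug contribute 0.239650, so
  P(genuine code bug | test failure) = 0.239650 / 0.351066 ≈ 0.6826

Now also conditioning on flaky test harness=true:
Sum P(test failure|·) weighted by the priors over both values of genuine code bug:
  P(test failure | flaky test harness) = 0.44×0.654 + 0.79×0.346
        = 0.287760 + 0.273340 = 0.561100
Keeping only the genuine code bug-present terms gives 0.273340, so
  P(genuine code bug | test failure, flaky test harness) = 0.273340 / 0.561100 ≈ 0.4872

P(genuine code bug | test failure) ≈ 0.6826; P(genuine code bug | test failure, flaky test harness) ≈ 0.4872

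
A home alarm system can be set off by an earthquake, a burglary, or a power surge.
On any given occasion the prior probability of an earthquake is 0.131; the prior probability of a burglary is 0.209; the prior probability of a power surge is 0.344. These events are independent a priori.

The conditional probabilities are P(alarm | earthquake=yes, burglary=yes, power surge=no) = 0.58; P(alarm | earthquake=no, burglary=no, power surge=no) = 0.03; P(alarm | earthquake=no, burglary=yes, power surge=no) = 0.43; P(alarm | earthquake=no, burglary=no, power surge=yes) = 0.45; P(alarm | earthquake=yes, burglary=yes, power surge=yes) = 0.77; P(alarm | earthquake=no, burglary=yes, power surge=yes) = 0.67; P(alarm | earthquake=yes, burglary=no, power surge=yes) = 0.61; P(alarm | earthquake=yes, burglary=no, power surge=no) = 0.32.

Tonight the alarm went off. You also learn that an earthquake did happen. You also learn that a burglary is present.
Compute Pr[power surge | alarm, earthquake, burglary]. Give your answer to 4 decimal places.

Pr[power surge | alarm, earthquake, burglary] ≈ 0.4104

By total probability over both values of power surge:
  P(alarm | earthquake, burglary) = 0.58×0.656 + 0.77×0.344
        = 0.380480 + 0.264880 = 0.645360
The terms with power surge present sum to 0.264880, so
  P(power surge | alarm, earthquake, burglary) = 0.264880 / 0.645360 ≈ 0.4104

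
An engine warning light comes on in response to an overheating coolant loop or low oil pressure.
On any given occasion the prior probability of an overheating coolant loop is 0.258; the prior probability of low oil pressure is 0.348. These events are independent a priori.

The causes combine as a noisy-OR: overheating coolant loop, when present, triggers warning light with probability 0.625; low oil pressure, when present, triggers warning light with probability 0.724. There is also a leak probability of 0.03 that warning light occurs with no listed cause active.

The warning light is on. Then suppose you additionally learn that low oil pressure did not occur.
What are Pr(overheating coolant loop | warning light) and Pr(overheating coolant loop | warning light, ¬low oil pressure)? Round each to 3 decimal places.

Under noisy-OR, P(warning light | causes) = 1 − (1−0.03)·∏(1−qᵢ) over the active causes.
Sum P(warning light|·) weighted by the priors over the 4 (overheating coolant loop, low oil pressure) configurations:
  P(warning light) = 0.03·0.742·0.652 + 0.73228·0.742·0.348 + 0.63625·0.258·0.652 + 0.899605·0.258·0.348
        = 0.014514 + 0.189086 + 0.107027 + 0.080770 = 0.391397
Keeping only the overheating coolant loop-present terms gives 0.187797, so
  P(overheating coolant loop | warning light) = 0.187797 / 0.391397 ≈ 0.480

Now condition on the additional information:
Sum P(warning light|·) weighted by the priors over both values of overheating coolant loop:
  P(warning light | ¬low oil pressure) = 0.03·0.742 + 0.63625·0.258
        = 0.022260 + 0.164153 = 0.186413
Configurations with overheating coolant loop contribute 0.164153, so
  P(overheating coolant loop | warning light, ¬low oil pressure) = 0.164153 / 0.186413 ≈ 0.881

Pr(overheating coolant loop | warning light) ≈ 0.480; Pr(overheating coolant loop | warning light, ¬low oil pressure) ≈ 0.881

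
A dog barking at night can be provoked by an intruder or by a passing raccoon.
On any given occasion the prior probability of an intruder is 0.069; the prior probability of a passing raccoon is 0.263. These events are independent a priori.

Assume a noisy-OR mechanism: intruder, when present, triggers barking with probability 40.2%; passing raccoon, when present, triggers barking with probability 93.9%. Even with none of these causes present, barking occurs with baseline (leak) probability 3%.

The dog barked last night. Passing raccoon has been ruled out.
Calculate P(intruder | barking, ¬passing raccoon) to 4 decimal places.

P(intruder | barking, ¬passing raccoon) ≈ 0.5092

Under noisy-OR, P(barking | causes) = 1 − (1−0.03)·∏(1−qᵢ) over the active causes.
Weight on intruder=true, given the evidence: 0.41994*0.069 = 0.028976
The normalizing constant is 0.03*0.931 + 0.41994*0.069 = 0.056906
P(intruder | barking, ¬passing raccoon) = 0.028976/0.056906 ≈ 0.5092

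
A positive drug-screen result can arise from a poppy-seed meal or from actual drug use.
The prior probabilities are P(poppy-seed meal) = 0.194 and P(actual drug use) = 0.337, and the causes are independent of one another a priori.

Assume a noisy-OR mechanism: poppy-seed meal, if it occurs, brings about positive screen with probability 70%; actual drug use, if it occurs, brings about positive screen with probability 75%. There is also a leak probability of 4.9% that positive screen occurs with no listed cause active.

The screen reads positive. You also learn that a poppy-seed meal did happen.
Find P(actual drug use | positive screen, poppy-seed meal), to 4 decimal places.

Under noisy-OR, P(positive screen | causes) = 1 − (1−0.049)·∏(1−qᵢ) over the active causes.
Enumerate both values of actual drug use and weight by the priors:
  P(positive screen | poppy-seed meal) = 0.7147·0.663 + 0.928675·0.337
        = 0.473846 + 0.312963 = 0.786809
Keeping only the actual drug use-present terms gives 0.312963, so
  P(actual drug use | positive screen, poppy-seed meal) = 0.312963 / 0.786809 ≈ 0.3978

P(actual drug use | positive screen, poppy-seed meal) ≈ 0.3978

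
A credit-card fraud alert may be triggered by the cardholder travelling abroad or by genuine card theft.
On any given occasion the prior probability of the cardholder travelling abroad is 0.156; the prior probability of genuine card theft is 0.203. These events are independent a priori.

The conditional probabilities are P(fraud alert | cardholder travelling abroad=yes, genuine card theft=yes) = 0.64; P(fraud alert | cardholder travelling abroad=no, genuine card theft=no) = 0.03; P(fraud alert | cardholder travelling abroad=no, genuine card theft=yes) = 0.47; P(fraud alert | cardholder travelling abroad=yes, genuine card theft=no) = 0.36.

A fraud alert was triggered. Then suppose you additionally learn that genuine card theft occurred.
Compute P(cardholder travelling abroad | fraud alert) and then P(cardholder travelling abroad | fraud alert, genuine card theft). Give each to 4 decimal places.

Enumerate the 4 (cardholder travelling abroad, genuine card theft) configurations and weight by the priors:
  P(fraud alert) = 0.03*0.844*0.797 + 0.47*0.844*0.203 + 0.36*0.156*0.797 + 0.64*0.156*0.203
        = 0.020180 + 0.080526 + 0.044760 + 0.020268 = 0.165734
Configurations with cardholder travelling abroad contribute 0.065028, so
  P(cardholder travelling abroad | fraud alert) = 0.065028 / 0.165734 ≈ 0.3924

With the extra evidence:
By total probability over both values of cardholder travelling abroad:
  P(fraud alert | genuine card theft) = 0.47·0.844 + 0.64·0.156
        = 0.396680 + 0.099840 = 0.496520
The terms with cardholder travelling abroad present sum to 0.099840, so
  P(cardholder travelling abroad | fraud alert, genuine card theft) = 0.099840 / 0.496520 ≈ 0.2011

P(cardholder travelling abroad | fraud alert) ≈ 0.3924; P(cardholder travelling abroad | fraud alert, genuine card theft) ≈ 0.2011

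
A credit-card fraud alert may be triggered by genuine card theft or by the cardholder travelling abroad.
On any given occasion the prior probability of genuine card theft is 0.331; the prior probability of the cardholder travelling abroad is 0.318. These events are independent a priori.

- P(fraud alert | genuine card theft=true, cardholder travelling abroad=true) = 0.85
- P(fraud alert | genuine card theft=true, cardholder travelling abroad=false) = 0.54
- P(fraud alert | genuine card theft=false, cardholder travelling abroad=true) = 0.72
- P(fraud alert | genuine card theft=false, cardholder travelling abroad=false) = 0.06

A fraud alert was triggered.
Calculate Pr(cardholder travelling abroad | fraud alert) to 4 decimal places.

Sum P(fraud alert|·) weighted by the priors over the 4 (genuine card theft, cardholder travelling abroad) configurations:
  P(fraud alert) = 0.06*0.669*0.682 + 0.72*0.669*0.318 + 0.54*0.331*0.682 + 0.85*0.331*0.318
        = 0.027375 + 0.153174 + 0.121901 + 0.089469 = 0.391919
Configurations with cardholder travelling abroad contribute 0.242643, so
  P(cardholder travelling abroad | fraud alert) = 0.242643 / 0.391919 ≈ 0.6191

Pr(cardholder travelling abroad | fraud alert) ≈ 0.6191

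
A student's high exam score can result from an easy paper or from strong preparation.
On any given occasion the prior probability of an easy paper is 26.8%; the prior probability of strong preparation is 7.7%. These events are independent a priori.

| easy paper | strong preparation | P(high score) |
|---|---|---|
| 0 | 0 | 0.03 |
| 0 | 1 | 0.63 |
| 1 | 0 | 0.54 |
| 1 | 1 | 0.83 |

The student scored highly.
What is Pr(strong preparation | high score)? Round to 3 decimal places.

Pr(strong preparation | high score) ≈ 0.255

Enumerate the 4 (easy paper, strong preparation) configurations and weight by the priors:
  P(high score) = 0.03×0.732×0.923 + 0.63×0.732×0.077 + 0.54×0.268×0.923 + 0.83×0.268×0.077
        = 0.020269 + 0.035509 + 0.133577 + 0.017128 = 0.206483
Keeping only the strong preparation-present terms gives 0.052637, so
  P(strong preparation | high score) = 0.052637 / 0.206483 ≈ 0.255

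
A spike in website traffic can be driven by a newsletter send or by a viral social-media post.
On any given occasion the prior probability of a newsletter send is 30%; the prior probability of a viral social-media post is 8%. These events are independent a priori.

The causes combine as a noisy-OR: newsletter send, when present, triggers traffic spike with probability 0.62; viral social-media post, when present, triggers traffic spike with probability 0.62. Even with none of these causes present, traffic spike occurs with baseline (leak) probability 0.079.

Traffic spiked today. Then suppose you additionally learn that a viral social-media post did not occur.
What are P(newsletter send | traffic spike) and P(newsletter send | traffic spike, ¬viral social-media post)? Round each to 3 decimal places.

P(newsletter send | traffic spike) ≈ 0.696; P(newsletter send | traffic spike, ¬viral social-media post) ≈ 0.779

Under noisy-OR, P(traffic spike | causes) = 1 − (1−0.079)·∏(1−qᵢ) over the active causes.
Sum P(traffic spike|·) weighted by the priors over the 4 (newsletter send, viral social-media post) configurations:
  P(traffic spike) = 0.079·0.7·0.92 + 0.65002·0.7·0.08 + 0.65002·0.3·0.92 + 0.867008·0.3·0.08
        = 0.050876 + 0.036401 + 0.179406 + 0.020808 = 0.287491
The terms with newsletter send present sum to 0.200214, so
  P(newsletter send | traffic spike) = 0.200214 / 0.287491 ≈ 0.696

Now condition on the additional information:
For the numerator, keep only newsletter send=true terms: 0.65002*0.3 = 0.195006
Normalizer over all consistent configurations: 0.079*0.7 + 0.65002*0.3 = 0.250306
P(newsletter send | traffic spike, ¬viral social-media post) = 0.195006/0.250306 ≈ 0.779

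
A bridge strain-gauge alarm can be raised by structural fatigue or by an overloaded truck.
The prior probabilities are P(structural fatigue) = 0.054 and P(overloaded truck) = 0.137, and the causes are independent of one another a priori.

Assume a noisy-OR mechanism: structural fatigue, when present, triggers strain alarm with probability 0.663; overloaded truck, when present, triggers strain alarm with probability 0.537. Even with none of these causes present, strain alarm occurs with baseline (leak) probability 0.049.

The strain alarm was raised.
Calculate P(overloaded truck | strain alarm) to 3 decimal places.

P(overloaded truck | strain alarm) ≈ 0.524

Under noisy-OR, P(strain alarm | causes) = 1 − (1−0.049)·∏(1−qᵢ) over the active causes.
By total probability over the 4 (structural fatigue, overloaded truck) configurations:
  P(strain alarm) = 0.049·0.946·0.863 + 0.559687·0.946·0.137 + 0.679513·0.054·0.863 + 0.851615·0.054·0.137
        = 0.040004 + 0.072537 + 0.031667 + 0.006300 = 0.150508
The terms with overloaded truck present sum to 0.078837, so
  P(overloaded truck | strain alarm) = 0.078837 / 0.150508 ≈ 0.524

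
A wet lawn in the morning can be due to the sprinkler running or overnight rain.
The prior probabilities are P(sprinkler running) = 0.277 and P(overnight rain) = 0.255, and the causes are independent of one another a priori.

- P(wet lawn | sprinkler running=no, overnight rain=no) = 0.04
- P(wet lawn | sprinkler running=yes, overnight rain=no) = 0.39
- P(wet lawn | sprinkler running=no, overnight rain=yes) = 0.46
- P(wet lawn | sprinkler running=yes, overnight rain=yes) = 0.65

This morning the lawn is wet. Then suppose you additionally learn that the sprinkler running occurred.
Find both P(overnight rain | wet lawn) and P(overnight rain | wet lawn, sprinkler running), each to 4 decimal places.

By total probability over the 4 (sprinkler running, overnight rain) configurations:
  P(wet lawn) = 0.04·0.723·0.745 + 0.46·0.723·0.255 + 0.39·0.277·0.745 + 0.65·0.277·0.255
        = 0.021545 + 0.084808 + 0.080482 + 0.045913 = 0.232748
Keeping only the overnight rain-present terms gives 0.130721, so
  P(overnight rain | wet lawn) = 0.130721 / 0.232748 ≈ 0.5616

With the extra evidence:
Numerator (weight on configurations with overnight rain): 0.65*0.255 = 0.165750
Denominator P(wet lawn | sprinkler running): 0.39*0.745 + 0.65*0.255 = 0.456300
Posterior = 0.165750 / 0.456300 ≈ 0.3632
— sprinkler running explains away the evidence for overnight rain.

P(overnight rain | wet lawn) ≈ 0.5616; P(overnight rain | wet lawn, sprinkler running) ≈ 0.3632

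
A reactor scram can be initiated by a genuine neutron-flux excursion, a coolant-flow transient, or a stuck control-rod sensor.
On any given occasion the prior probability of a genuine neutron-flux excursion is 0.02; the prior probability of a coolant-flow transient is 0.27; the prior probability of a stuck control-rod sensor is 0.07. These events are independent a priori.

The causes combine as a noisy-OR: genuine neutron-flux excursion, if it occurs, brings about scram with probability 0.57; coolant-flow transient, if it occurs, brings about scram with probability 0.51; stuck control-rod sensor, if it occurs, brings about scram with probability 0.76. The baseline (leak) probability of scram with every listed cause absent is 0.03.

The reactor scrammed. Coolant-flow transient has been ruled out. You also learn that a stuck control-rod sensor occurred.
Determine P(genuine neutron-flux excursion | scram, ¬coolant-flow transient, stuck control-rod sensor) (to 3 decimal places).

P(genuine neutron-flux excursion | scram, ¬coolant-flow transient, stuck control-rod sensor) ≈ 0.023

Under noisy-OR, P(scram | causes) = 1 − (1−0.03)·∏(1−qᵢ) over the active causes.
P(scram | ¬coolant-flow transient, stuck control-rod sensor) = 0.7672×0.98 + 0.899896×0.02 = 0.751856 + 0.017998 = 0.769854
Of this, 0.017998 comes from 0.899896×0.02 (the genuine neutron-flux excursion=true cases).
P(genuine neutron-flux excursion | scram, ¬coolant-flow transient, stuck control-rod sensor) = 0.017998 / 0.769854 ≈ 0.023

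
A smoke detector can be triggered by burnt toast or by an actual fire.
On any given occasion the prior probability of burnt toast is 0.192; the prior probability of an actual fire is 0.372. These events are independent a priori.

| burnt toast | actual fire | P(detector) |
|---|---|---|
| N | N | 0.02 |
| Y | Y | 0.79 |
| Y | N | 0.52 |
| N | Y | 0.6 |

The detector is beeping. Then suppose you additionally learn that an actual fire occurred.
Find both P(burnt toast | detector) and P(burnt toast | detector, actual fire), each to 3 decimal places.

P(detector) = 0.02*0.808*0.628 + 0.6*0.808*0.372 + 0.52*0.192*0.628 + 0.79*0.192*0.372 = 0.010148 + 0.180346 + 0.062700 + 0.056425 = 0.309619
The burnt toast-present share is 0.062700 + 0.056425 = 0.119125.
Hence the posterior is 0.119125/0.309619 ≈ 0.385.

With the extra evidence:
By total probability over both values of burnt toast:
  P(detector | actual fire) = 0.6*0.808 + 0.79*0.192
        = 0.484800 + 0.151680 = 0.636480
Configurations with burnt toast contribute 0.151680, so
  P(burnt toast | detector, actual fire) = 0.151680 / 0.636480 ≈ 0.238
— actual fire explains away the evidence for burnt toast.

P(burnt toast | detector) ≈ 0.385; P(burnt toast | detector, actual fire) ≈ 0.238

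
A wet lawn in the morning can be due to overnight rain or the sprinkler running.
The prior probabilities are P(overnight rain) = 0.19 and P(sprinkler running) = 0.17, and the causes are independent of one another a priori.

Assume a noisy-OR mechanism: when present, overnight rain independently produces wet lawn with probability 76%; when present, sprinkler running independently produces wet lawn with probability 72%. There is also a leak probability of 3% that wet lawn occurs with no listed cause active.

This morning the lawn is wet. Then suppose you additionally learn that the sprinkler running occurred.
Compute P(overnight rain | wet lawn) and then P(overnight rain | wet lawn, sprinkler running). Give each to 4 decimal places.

Under noisy-OR, P(wet lawn | causes) = 1 − (1−0.03)·∏(1−qᵢ) over the active causes.
P(wet lawn) = 0.03*0.81*0.83 + 0.7284*0.81*0.17 + 0.7672*0.19*0.83 + 0.934816*0.19*0.17 = 0.020169 + 0.100301 + 0.120987 + 0.030195 = 0.271652
The overnight rain-present share is 0.120987 + 0.030195 = 0.151182.
P(overnight rain | wet lawn) = 0.151182 / 0.271652 ≈ 0.5565

Now condition on the additional information:
For the numerator, keep only overnight rain=true terms: 0.934816×0.19 = 0.177615
Normalizer over all consistent configurations: 0.7284×0.81 + 0.934816×0.19 = 0.767619
Posterior = 0.177615 / 0.767619 ≈ 0.2314
The drop from 0.5565 to 0.2314 is the explaining-away (discounting) effect.

P(overnight rain | wet lawn) ≈ 0.5565; P(overnight rain | wet lawn, sprinkler running) ≈ 0.2314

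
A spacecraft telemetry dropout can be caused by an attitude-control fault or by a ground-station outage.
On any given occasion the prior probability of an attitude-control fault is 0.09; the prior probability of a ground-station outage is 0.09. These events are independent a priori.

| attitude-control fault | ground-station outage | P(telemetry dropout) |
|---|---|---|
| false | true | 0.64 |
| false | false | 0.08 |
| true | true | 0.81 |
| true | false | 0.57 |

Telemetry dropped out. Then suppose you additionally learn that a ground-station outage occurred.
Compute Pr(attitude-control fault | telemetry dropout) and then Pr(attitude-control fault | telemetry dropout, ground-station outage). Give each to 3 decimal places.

P(telemetry dropout) = 0.08·0.91·0.91 + 0.64·0.91·0.09 + 0.57·0.09·0.91 + 0.81·0.09·0.09 = 0.066248 + 0.052416 + 0.046683 + 0.006561 = 0.171908
Of this, 0.053244 comes from 0.046683 + 0.006561 (the attitude-control fault=true cases).
So P(attitude-control fault | telemetry dropout) = 0.053244/0.171908 ≈ 0.310.

Now condition on the additional information:
Weight on attitude-control fault=true, given the evidence: 0.81·0.09 = 0.072900
The normalizing constant is 0.64·0.91 + 0.81·0.09 = 0.655300
Posterior = 0.072900 / 0.655300 ≈ 0.111

Pr(attitude-control fault | telemetry dropout) ≈ 0.310; Pr(attitude-control fault | telemetry dropout, ground-station outage) ≈ 0.111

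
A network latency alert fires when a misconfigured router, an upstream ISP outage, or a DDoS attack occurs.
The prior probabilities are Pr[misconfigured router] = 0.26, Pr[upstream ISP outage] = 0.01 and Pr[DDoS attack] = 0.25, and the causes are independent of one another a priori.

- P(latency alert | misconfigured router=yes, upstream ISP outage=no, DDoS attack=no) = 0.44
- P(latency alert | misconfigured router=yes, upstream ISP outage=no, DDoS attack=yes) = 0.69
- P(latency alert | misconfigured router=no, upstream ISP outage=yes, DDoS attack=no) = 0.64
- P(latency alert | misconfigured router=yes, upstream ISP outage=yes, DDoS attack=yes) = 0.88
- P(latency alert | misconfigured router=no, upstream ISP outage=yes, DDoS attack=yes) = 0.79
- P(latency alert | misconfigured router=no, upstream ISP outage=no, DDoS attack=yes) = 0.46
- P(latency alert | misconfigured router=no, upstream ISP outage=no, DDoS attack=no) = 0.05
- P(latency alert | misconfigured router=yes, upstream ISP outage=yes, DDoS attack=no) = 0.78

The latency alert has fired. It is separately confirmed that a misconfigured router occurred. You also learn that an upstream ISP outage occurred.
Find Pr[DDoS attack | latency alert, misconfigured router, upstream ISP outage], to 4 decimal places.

Pr[DDoS attack | latency alert, misconfigured router, upstream ISP outage] ≈ 0.2733

Enumerate both values of DDoS attack and weight by the priors:
  P(latency alert | misconfigured router, upstream ISP outage) = 0.78*0.75 + 0.88*0.25
        = 0.585000 + 0.220000 = 0.805000
The terms with DDoS attack present sum to 0.220000, so
  P(DDoS attack | latency alert, misconfigured router, upstream ISP outage) = 0.220000 / 0.805000 ≈ 0.2733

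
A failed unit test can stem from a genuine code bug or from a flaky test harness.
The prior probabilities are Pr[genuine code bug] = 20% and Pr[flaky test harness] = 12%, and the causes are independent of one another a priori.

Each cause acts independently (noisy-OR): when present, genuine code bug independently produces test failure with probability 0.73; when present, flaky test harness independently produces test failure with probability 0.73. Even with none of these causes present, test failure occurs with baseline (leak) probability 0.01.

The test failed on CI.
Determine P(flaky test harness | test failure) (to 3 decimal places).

P(flaky test harness | test failure) ≈ 0.405

Under noisy-OR, P(test failure | causes) = 1 − (1−0.01)·∏(1−qᵢ) over the active causes.
P(test failure) = 0.01×0.8×0.88 + 0.7327×0.8×0.12 + 0.7327×0.2×0.88 + 0.927829×0.2×0.12 = 0.007040 + 0.070339 + 0.128955 + 0.022268 = 0.228602
Of this, 0.092607 comes from 0.070339 + 0.022268 (the flaky test harness=true cases).
P(flaky test harness | test failure) = 0.092607 / 0.228602 ≈ 0.405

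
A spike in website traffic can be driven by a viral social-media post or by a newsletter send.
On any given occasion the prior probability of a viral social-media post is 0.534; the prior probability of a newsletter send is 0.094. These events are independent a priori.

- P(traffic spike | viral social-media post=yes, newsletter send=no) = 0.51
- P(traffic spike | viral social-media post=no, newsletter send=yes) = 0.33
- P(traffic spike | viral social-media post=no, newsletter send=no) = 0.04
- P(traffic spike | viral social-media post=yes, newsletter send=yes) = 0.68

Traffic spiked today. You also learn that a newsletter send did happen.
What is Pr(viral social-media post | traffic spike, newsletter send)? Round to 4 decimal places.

Pr(viral social-media post | traffic spike, newsletter send) ≈ 0.7025

P(traffic spike | newsletter send) = 0.33×0.466 + 0.68×0.534 = 0.153780 + 0.363120 = 0.516900
The viral social-media post-present share is 0.68×0.534 = 0.363120.
Hence the posterior is 0.363120/0.516900 ≈ 0.7025.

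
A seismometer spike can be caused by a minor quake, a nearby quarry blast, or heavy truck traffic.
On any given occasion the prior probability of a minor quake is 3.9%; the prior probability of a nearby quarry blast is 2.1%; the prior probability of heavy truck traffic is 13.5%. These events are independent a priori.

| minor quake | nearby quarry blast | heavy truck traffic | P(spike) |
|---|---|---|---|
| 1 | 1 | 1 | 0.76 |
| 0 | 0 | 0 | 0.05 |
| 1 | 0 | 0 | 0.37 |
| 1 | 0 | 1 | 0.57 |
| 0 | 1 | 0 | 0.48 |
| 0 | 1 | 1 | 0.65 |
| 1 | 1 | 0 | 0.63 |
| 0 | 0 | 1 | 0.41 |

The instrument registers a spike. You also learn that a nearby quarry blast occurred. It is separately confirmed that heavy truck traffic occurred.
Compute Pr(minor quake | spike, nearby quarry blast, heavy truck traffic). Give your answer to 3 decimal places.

Pr(minor quake | spike, nearby quarry blast, heavy truck traffic) ≈ 0.045

By total probability over both values of minor quake:
  P(spike | nearby quarry blast, heavy truck traffic) = 0.65*0.961 + 0.76*0.039
        = 0.624650 + 0.029640 = 0.654290
The terms with minor quake present sum to 0.029640, so
  P(minor quake | spike, nearby quarry blast, heavy truck traffic) = 0.029640 / 0.654290 ≈ 0.045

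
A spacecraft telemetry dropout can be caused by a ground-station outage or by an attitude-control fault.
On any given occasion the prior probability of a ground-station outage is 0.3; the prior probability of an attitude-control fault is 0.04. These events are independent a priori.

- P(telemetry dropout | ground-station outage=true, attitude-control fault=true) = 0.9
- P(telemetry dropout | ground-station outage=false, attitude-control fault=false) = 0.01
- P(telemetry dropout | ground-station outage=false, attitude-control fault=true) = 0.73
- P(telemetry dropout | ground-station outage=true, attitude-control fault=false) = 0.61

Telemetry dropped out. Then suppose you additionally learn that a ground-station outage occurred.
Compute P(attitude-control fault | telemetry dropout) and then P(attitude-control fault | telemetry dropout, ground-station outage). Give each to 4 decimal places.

Weight on attitude-control fault=true, given the evidence: 0.020440 + 0.010800 = 0.031240
Denominator P(telemetry dropout): 0.01·0.7·0.96 + 0.73·0.7·0.04 + 0.61·0.3·0.96 + 0.9·0.3·0.04 = 0.213640
P(attitude-control fault | telemetry dropout) = 0.031240/0.213640 ≈ 0.1462

With the extra evidence:
P(telemetry dropout | ground-station outage) = 0.61×0.96 + 0.9×0.04 = 0.585600 + 0.036000 = 0.621600
Restricting to configurations with attitude-control fault present: 0.9×0.04 = 0.036000.
So P(attitude-control fault | telemetry dropout, ground-station outage) = 0.036000/0.621600 ≈ 0.0579.

P(attitude-control fault | telemetry dropout) ≈ 0.1462; P(attitude-control fault | telemetry dropout, ground-station outage) ≈ 0.0579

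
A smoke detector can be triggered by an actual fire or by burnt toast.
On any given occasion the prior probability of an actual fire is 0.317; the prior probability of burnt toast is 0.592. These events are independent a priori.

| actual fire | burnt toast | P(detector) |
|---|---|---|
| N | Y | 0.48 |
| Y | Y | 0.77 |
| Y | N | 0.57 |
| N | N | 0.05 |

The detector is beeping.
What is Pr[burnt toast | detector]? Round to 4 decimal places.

For the numerator, keep only burnt toast=true terms: 0.194081 + 0.144501 = 0.338582
The normalizing constant is 0.05*0.683*0.408 + 0.48*0.683*0.592 + 0.57*0.317*0.408 + 0.77*0.317*0.592 = 0.426237
P(burnt toast | detector) = 0.338582/0.426237 ≈ 0.7944

Pr[burnt toast | detector] ≈ 0.7944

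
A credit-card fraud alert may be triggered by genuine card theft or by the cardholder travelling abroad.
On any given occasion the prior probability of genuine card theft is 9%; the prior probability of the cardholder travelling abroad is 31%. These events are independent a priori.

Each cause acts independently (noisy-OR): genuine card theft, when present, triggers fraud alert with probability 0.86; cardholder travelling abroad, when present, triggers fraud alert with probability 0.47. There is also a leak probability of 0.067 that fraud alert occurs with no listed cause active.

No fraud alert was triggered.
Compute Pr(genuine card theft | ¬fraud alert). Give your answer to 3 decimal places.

Under noisy-OR, P(fraud alert | causes) = 1 − (1−0.067)·∏(1−qᵢ) over the active causes.
Enumerate the 4 (genuine card theft, cardholder travelling abroad) configurations and weight by the priors:
  P(¬fraud alert) = 0.933·0.91·0.69 + 0.49449·0.91·0.31 + 0.13062·0.09·0.69 + 0.069229·0.09·0.31
        = 0.585831 + 0.139496 + 0.008112 + 0.001931 = 0.735370
Configurations with genuine card theft contribute 0.010043, so
  P(genuine card theft | ¬fraud alert) = 0.010043 / 0.735370 ≈ 0.014

Pr(genuine card theft | ¬fraud alert) ≈ 0.014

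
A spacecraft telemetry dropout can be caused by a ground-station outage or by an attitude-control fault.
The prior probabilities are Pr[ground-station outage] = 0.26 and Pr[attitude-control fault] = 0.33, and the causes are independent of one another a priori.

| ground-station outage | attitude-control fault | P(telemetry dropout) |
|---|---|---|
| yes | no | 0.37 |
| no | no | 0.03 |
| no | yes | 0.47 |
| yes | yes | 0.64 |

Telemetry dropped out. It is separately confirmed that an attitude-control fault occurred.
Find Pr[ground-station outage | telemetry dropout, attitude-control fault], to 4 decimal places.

Pr[ground-station outage | telemetry dropout, attitude-control fault] ≈ 0.3236

For the numerator, keep only ground-station outage=true terms: 0.64*0.26 = 0.166400
Denominator P(telemetry dropout | attitude-control fault): 0.47*0.74 + 0.64*0.26 = 0.514200
Posterior = 0.166400 / 0.514200 ≈ 0.3236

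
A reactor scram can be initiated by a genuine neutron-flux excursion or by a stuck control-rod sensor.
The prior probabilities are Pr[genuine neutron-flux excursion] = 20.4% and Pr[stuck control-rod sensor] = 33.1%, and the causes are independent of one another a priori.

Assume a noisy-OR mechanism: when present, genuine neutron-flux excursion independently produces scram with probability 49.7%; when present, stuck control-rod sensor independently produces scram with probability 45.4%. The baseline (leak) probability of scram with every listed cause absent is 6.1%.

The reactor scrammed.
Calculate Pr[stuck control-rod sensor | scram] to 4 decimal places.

Under noisy-OR, P(scram | causes) = 1 − (1−0.061)·∏(1−qᵢ) over the active causes.
P(scram) = 0.061*0.796*0.669 + 0.487306*0.796*0.331 + 0.527683*0.204*0.669 + 0.742115*0.204*0.331 = 0.032484 + 0.128393 + 0.072016 + 0.050111 = 0.283004
The stuck control-rod sensor-present share is 0.128393 + 0.050111 = 0.178504.
Hence the posterior is 0.178504/0.283004 ≈ 0.6307.

Pr[stuck control-rod sensor | scram] ≈ 0.6307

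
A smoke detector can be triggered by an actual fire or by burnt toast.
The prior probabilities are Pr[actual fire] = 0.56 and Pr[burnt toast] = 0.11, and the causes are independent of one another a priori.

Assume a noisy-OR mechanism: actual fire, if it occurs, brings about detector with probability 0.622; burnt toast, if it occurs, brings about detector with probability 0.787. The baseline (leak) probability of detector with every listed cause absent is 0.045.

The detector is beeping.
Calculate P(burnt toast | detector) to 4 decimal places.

P(burnt toast | detector) ≈ 0.2211

Under noisy-OR, P(detector | causes) = 1 − (1−0.045)·∏(1−qᵢ) over the active causes.
Weight on burnt toast=true, given the evidence: 0.038555 + 0.056864 = 0.095419
The normalizing constant is 0.045*0.44*0.89 + 0.796585*0.44*0.11 + 0.63901*0.56*0.89 + 0.923109*0.56*0.11 = 0.431524
Posterior = 0.095419 / 0.431524 ≈ 0.2211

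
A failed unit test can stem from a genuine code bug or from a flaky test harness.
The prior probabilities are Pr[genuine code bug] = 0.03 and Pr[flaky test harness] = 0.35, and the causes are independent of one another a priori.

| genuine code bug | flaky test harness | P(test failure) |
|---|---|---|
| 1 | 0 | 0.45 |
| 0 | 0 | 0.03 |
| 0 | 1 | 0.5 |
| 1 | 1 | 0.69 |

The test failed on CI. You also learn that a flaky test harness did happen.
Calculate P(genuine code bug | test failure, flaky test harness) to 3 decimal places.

P(test failure | flaky test harness) = 0.5*0.97 + 0.69*0.03 = 0.485000 + 0.020700 = 0.505700
The genuine code bug-present share is 0.69*0.03 = 0.020700.
So P(genuine code bug | test failure, flaky test harness) = 0.020700/0.505700 ≈ 0.041.

P(genuine code bug | test failure, flaky test harness) ≈ 0.041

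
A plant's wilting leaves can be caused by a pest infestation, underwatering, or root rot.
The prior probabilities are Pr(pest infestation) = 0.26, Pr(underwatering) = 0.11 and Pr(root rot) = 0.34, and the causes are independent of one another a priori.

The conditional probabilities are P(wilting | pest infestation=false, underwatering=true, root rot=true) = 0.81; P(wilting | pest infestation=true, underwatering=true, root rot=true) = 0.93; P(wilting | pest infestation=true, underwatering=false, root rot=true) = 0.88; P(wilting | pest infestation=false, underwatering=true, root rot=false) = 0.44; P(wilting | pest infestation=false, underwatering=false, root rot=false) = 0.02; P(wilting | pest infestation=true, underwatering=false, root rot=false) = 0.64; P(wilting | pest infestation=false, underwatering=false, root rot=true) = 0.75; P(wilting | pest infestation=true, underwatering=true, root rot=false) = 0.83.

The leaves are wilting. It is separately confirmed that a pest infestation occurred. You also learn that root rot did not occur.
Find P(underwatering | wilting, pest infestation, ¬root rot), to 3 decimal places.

P(underwatering | wilting, pest infestation, ¬root rot) ≈ 0.138

Sum P(wilting|·) weighted by the priors over both values of underwatering:
  P(wilting | pest infestation, ¬root rot) = 0.64·0.89 + 0.83·0.11
        = 0.569600 + 0.091300 = 0.660900
The terms with underwatering present sum to 0.091300, so
  P(underwatering | wilting, pest infestation, ¬root rot) = 0.091300 / 0.660900 ≈ 0.138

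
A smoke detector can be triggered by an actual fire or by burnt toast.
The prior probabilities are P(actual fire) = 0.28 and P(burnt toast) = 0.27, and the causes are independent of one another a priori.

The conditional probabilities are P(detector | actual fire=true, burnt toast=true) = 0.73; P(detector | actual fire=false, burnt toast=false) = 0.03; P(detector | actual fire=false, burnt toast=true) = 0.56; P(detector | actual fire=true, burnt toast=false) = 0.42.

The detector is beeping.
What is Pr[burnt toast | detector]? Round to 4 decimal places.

Pr[burnt toast | detector] ≈ 0.6175

Weight on burnt toast=true, given the evidence: 0.108864 + 0.055188 = 0.164052
The normalizing constant is 0.03×0.72×0.73 + 0.56×0.72×0.27 + 0.42×0.28×0.73 + 0.73×0.28×0.27 = 0.265668
P(burnt toast | detector) = 0.164052/0.265668 ≈ 0.6175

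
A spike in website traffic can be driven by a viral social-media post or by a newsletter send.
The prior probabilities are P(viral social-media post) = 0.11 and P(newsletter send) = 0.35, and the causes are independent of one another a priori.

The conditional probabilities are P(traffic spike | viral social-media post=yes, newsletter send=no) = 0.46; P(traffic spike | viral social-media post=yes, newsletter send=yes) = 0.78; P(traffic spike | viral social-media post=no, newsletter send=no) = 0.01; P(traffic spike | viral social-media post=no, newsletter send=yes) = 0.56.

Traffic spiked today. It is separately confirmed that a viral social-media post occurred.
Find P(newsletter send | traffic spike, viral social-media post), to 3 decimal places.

P(traffic spike | viral social-media post) = 0.46×0.65 + 0.78×0.35 = 0.299000 + 0.273000 = 0.572000
The newsletter send-present share is 0.78×0.35 = 0.273000.
Hence the posterior is 0.273000/0.572000 ≈ 0.477.

P(newsletter send | traffic spike, viral social-media post) ≈ 0.477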